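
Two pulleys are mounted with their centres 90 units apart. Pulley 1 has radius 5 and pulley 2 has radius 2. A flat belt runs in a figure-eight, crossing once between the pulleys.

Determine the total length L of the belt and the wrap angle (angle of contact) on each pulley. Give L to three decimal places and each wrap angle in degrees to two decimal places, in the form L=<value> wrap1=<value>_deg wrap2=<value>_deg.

crossed belt: β = asin((r1+r2)/C) = asin(7/90) = 4.4608°
wrap1 = wrap2 = π + 2β = 188.9217°
tangent length = C·cosβ = 89.7274
L = (r1+r2)·wrap + 2·C·cosβ = 7·3.2973 + 2·89.7274 = 202.5359

L=202.536 wrap1=188.92_deg wrap2=188.92_deg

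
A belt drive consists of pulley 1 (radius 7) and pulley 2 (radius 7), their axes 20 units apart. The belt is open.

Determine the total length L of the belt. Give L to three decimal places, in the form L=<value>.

open belt: β = asin((r2−r1)/C) = asin(0/20) = 0.0000°
wrap1 = π − 2β = 180.0000°
wrap2 = π + 2β = 180.0000°
tangent length = C·cosβ = 20.0000
L = r1·wrap1 + r2·wrap2 + 2·C·cosβ = 7·3.1416 + 7·3.1416 + 2·20.0000 = 83.9823

L=83.982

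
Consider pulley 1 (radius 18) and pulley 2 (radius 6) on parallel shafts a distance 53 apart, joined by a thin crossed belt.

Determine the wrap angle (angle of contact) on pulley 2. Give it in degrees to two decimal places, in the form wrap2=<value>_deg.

wrap2=233.85_deg

crossed belt: β = asin((r1+r2)/C) = asin(24/53) = 26.9254°
wrap1 = wrap2 = π + 2β = 233.8508°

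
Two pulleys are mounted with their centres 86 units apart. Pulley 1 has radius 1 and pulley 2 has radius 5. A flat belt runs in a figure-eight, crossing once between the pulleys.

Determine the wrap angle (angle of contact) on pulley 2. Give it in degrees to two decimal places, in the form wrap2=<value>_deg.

wrap2=188.00_deg

crossed belt: β = asin((r1+r2)/C) = asin(6/86) = 4.0006°
wrap1 = wrap2 = π + 2β = 188.0013°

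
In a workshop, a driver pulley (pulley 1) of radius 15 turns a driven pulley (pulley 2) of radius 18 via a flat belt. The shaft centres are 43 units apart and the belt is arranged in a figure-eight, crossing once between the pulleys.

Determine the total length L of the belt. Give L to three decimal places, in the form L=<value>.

L=216.548

crossed belt: β = asin((r1+r2)/C) = asin(33/43) = 50.1247°
wrap1 = wrap2 = π + 2β = 280.2494°
tangent length = C·cosβ = 27.5681
L = (r1+r2)·wrap + 2·C·cosβ = 33·4.8913 + 2·27.5681 = 216.5483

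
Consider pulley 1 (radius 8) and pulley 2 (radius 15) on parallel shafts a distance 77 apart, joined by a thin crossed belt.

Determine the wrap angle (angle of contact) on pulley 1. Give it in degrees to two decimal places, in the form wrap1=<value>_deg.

wrap1=214.76_deg

crossed belt: β = asin((r1+r2)/C) = asin(23/77) = 17.3796°
wrap1 = wrap2 = π + 2β = 214.7592°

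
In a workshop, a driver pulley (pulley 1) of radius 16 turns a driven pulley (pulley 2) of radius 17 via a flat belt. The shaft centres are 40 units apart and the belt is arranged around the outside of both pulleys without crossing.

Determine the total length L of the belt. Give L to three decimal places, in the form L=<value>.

L=183.698

open belt: β = asin((r2−r1)/C) = asin(1/40) = 1.4325°
wrap1 = π − 2β = 177.1349°
wrap2 = π + 2β = 182.8651°
tangent length = C·cosβ = 39.9875
L = r1·wrap1 + r2·wrap2 + 2·C·cosβ = 16·3.0916 + 17·3.1916 + 2·39.9875 = 183.6976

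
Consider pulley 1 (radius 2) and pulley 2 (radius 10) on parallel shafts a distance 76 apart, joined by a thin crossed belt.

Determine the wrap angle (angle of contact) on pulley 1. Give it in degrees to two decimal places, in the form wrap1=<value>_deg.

crossed belt: β = asin((r1+r2)/C) = asin(12/76) = 9.0847°
wrap1 = wrap2 = π + 2β = 198.1694°

wrap1=198.17_deg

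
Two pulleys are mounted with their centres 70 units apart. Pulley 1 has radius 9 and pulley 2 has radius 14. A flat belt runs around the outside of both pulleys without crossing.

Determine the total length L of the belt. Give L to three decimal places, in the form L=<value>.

L=212.614

open belt: β = asin((r2−r1)/C) = asin(5/70) = 4.0960°
wrap1 = π − 2β = 171.8079°
wrap2 = π + 2β = 188.1921°
tangent length = C·cosβ = 69.8212
L = r1·wrap1 + r2·wrap2 + 2·C·cosβ = 9·2.9986 + 14·3.2846 + 2·69.8212 = 212.6139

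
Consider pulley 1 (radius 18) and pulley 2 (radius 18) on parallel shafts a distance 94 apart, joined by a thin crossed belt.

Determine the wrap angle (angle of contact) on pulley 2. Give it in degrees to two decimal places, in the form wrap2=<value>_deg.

wrap2=225.04_deg

crossed belt: β = asin((r1+r2)/C) = asin(36/94) = 22.5183°
wrap1 = wrap2 = π + 2β = 225.0366°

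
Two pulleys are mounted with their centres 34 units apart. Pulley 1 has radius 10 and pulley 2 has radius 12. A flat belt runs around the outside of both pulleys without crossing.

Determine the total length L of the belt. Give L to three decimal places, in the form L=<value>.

open belt: β = asin((r2−r1)/C) = asin(2/34) = 3.3723°
wrap1 = π − 2β = 173.2554°
wrap2 = π + 2β = 186.7446°
tangent length = C·cosβ = 33.9411
L = r1·wrap1 + r2·wrap2 + 2·C·cosβ = 10·3.0239 + 12·3.2593 + 2·33.9411 = 137.2327

L=137.233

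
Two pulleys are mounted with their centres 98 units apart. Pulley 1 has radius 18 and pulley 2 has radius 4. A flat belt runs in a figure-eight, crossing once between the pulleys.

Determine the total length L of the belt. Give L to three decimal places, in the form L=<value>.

crossed belt: β = asin((r1+r2)/C) = asin(22/98) = 12.9729°
wrap1 = wrap2 = π + 2β = 205.9458°
tangent length = C·cosβ = 95.4987
L = (r1+r2)·wrap + 2·C·cosβ = 22·3.5944 + 2·95.4987 = 270.0749

L=270.075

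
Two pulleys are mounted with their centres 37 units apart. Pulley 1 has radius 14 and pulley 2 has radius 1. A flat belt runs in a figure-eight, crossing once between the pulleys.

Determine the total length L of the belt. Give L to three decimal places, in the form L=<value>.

L=127.293

crossed belt: β = asin((r1+r2)/C) = asin(15/37) = 23.9165°
wrap1 = wrap2 = π + 2β = 227.8331°
tangent length = C·cosβ = 33.8231
L = (r1+r2)·wrap + 2·C·cosβ = 15·3.9764 + 2·33.8231 = 127.2927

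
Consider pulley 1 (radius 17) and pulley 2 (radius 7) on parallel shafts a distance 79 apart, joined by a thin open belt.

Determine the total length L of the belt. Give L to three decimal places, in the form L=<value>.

open belt: β = asin((r2−r1)/C) = asin(-10/79) = -7.2721°
wrap1 = π − 2β = 194.5443°
wrap2 = π + 2β = 165.4557°
tangent length = C·cosβ = 78.3645
L = r1·wrap1 + r2·wrap2 + 2·C·cosβ = 17·3.3954 + 7·2.8877 + 2·78.3645 = 234.6657

L=234.666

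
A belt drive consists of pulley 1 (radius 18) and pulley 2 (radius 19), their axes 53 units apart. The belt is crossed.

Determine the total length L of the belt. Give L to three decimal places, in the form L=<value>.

L=249.318

crossed belt: β = asin((r1+r2)/C) = asin(37/53) = 44.2758°
wrap1 = wrap2 = π + 2β = 268.5516°
tangent length = C·cosβ = 37.9473
L = (r1+r2)·wrap + 2·C·cosβ = 37·4.6871 + 2·37.9473 = 249.3177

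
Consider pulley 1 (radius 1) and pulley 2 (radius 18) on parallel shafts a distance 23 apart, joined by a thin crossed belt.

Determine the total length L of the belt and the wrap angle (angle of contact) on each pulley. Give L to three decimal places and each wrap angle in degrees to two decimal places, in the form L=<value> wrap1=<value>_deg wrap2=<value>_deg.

crossed belt: β = asin((r1+r2)/C) = asin(19/23) = 55.6988°
wrap1 = wrap2 = π + 2β = 291.3977°
tangent length = C·cosβ = 12.9615
L = (r1+r2)·wrap + 2·C·cosβ = 19·5.0858 + 2·12.9615 = 122.5541

L=122.554 wrap1=291.40_deg wrap2=291.40_deg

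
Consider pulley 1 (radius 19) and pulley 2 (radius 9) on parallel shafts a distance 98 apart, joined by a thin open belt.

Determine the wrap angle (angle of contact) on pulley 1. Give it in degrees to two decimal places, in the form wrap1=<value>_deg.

wrap1=191.71_deg

open belt: β = asin((r2−r1)/C) = asin(-10/98) = -5.8567°
wrap1 = π − 2β = 191.7134°
wrap2 = π + 2β = 168.2866°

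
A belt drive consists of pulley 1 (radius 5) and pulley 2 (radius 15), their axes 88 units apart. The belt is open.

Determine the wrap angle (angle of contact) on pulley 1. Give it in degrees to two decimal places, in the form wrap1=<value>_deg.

open belt: β = asin((r2−r1)/C) = asin(10/88) = 6.5250°
wrap1 = π − 2β = 166.9500°
wrap2 = π + 2β = 193.0500°

wrap1=166.95_deg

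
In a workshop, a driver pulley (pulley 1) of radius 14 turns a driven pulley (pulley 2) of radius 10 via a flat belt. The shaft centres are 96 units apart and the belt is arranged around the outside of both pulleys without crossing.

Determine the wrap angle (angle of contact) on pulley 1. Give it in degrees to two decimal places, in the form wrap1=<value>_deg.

open belt: β = asin((r2−r1)/C) = asin(-4/96) = -2.3880°
wrap1 = π − 2β = 184.7760°
wrap2 = π + 2β = 175.2240°

wrap1=184.78_deg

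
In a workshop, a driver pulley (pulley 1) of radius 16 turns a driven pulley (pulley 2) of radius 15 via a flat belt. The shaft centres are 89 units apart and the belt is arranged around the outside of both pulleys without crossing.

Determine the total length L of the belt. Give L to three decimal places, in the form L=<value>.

open belt: β = asin((r2−r1)/C) = asin(-1/89) = -0.6438°
wrap1 = π − 2β = 181.2876°
wrap2 = π + 2β = 178.7124°
tangent length = C·cosβ = 88.9944
L = r1·wrap1 + r2·wrap2 + 2·C·cosβ = 16·3.1641 + 15·3.1191 + 2·88.9944 = 275.4006

L=275.401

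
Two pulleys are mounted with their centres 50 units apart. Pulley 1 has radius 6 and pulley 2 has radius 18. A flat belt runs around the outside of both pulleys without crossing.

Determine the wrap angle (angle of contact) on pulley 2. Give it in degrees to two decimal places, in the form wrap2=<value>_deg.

wrap2=207.77_deg

open belt: β = asin((r2−r1)/C) = asin(12/50) = 13.8865°
wrap1 = π − 2β = 152.2269°
wrap2 = π + 2β = 207.7731°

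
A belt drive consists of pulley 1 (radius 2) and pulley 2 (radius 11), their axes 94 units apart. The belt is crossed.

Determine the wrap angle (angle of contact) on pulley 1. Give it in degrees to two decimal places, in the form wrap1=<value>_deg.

wrap1=195.90_deg

crossed belt: β = asin((r1+r2)/C) = asin(13/94) = 7.9494°
wrap1 = wrap2 = π + 2β = 195.8987°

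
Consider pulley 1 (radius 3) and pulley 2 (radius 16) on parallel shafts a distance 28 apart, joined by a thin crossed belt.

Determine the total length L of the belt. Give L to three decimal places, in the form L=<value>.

crossed belt: β = asin((r1+r2)/C) = asin(19/28) = 42.7321°
wrap1 = wrap2 = π + 2β = 265.4642°
tangent length = C·cosβ = 20.5670
L = (r1+r2)·wrap + 2·C·cosβ = 19·4.6332 + 2·20.5670 = 129.1652

L=129.165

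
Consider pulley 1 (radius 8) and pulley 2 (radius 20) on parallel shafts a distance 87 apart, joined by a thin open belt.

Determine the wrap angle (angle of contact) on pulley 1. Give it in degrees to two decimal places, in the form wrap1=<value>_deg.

open belt: β = asin((r2−r1)/C) = asin(12/87) = 7.9281°
wrap1 = π − 2β = 164.1437°
wrap2 = π + 2β = 195.8563°

wrap1=164.14_deg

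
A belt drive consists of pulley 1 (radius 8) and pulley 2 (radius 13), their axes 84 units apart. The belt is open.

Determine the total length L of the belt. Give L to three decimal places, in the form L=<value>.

L=234.271

open belt: β = asin((r2−r1)/C) = asin(5/84) = 3.4125°
wrap1 = π − 2β = 173.1750°
wrap2 = π + 2β = 186.8250°
tangent length = C·cosβ = 83.8511
L = r1·wrap1 + r2·wrap2 + 2·C·cosβ = 8·3.0225 + 13·3.2607 + 2·83.8511 = 234.2712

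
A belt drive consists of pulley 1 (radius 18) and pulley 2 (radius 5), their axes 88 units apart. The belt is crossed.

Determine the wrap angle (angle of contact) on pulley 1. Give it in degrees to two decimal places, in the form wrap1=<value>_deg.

crossed belt: β = asin((r1+r2)/C) = asin(23/88) = 15.1510°
wrap1 = wrap2 = π + 2β = 210.3020°

wrap1=210.30_deg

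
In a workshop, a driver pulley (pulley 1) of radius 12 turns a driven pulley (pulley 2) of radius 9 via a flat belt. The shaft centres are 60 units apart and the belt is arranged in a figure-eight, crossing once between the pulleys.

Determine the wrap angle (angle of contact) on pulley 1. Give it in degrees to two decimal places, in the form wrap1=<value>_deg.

wrap1=220.97_deg

crossed belt: β = asin((r1+r2)/C) = asin(21/60) = 20.4873°
wrap1 = wrap2 = π + 2β = 220.9746°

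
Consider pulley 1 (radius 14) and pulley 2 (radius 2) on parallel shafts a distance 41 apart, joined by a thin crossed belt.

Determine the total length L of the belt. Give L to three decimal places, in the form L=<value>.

L=138.593

crossed belt: β = asin((r1+r2)/C) = asin(16/41) = 22.9697°
wrap1 = wrap2 = π + 2β = 225.9394°
tangent length = C·cosβ = 37.7492
L = (r1+r2)·wrap + 2·C·cosβ = 16·3.9434 + 2·37.7492 = 138.5925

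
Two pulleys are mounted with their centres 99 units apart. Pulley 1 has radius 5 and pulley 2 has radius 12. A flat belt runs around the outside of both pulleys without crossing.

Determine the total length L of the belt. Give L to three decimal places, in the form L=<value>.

L=251.902

open belt: β = asin((r2−r1)/C) = asin(7/99) = 4.0546°
wrap1 = π − 2β = 171.8908°
wrap2 = π + 2β = 188.1092°
tangent length = C·cosβ = 98.7522
L = r1·wrap1 + r2·wrap2 + 2·C·cosβ = 5·3.0001 + 12·3.2831 + 2·98.7522 = 251.9022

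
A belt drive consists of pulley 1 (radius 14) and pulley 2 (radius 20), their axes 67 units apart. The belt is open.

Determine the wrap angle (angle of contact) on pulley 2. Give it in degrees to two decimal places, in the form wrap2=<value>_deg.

open belt: β = asin((r2−r1)/C) = asin(6/67) = 5.1378°
wrap1 = π − 2β = 169.7243°
wrap2 = π + 2β = 190.2757°

wrap2=190.28_deg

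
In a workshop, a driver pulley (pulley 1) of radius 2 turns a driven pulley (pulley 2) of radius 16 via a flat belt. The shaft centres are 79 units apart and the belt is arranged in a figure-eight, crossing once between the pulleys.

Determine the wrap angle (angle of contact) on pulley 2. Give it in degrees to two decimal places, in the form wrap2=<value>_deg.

crossed belt: β = asin((r1+r2)/C) = asin(18/79) = 13.1704°
wrap1 = wrap2 = π + 2β = 206.3408°

wrap2=206.34_deg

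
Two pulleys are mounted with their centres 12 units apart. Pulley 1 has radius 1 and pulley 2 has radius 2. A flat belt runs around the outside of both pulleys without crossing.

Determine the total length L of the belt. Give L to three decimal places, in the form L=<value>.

L=33.508

open belt: β = asin((r2−r1)/C) = asin(1/12) = 4.7802°
wrap1 = π − 2β = 170.4396°
wrap2 = π + 2β = 189.5604°
tangent length = C·cosβ = 11.9583
L = r1·wrap1 + r2·wrap2 + 2·C·cosβ = 1·2.9747 + 2·3.3085 + 2·11.9583 = 33.5082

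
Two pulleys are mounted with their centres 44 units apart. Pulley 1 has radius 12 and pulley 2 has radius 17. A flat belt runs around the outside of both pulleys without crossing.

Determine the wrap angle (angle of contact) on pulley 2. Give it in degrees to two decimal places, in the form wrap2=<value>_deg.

wrap2=193.05_deg

open belt: β = asin((r2−r1)/C) = asin(5/44) = 6.5250°
wrap1 = π − 2β = 166.9500°
wrap2 = π + 2β = 193.0500°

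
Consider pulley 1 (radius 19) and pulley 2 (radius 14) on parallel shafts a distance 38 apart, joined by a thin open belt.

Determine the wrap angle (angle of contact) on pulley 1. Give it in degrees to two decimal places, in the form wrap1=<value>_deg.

wrap1=195.12_deg

open belt: β = asin((r2−r1)/C) = asin(-5/38) = -7.5608°
wrap1 = π − 2β = 195.1217°
wrap2 = π + 2β = 164.8783°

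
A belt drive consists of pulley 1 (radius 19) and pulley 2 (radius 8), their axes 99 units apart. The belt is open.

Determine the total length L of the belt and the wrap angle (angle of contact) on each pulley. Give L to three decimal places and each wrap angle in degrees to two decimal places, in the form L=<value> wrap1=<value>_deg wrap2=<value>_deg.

L=284.046 wrap1=192.76_deg wrap2=167.24_deg

open belt: β = asin((r2−r1)/C) = asin(-11/99) = -6.3794°
wrap1 = π − 2β = 192.7587°
wrap2 = π + 2β = 167.2413°
tangent length = C·cosβ = 98.3870
L = r1·wrap1 + r2·wrap2 + 2·C·cosβ = 19·3.3643 + 8·2.9189 + 2·98.3870 = 284.0465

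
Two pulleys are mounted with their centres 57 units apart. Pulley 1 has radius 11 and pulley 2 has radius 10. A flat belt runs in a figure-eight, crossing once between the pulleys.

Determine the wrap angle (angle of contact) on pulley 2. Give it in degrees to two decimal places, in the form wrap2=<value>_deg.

wrap2=223.24_deg

crossed belt: β = asin((r1+r2)/C) = asin(21/57) = 21.6183°
wrap1 = wrap2 = π + 2β = 223.2365°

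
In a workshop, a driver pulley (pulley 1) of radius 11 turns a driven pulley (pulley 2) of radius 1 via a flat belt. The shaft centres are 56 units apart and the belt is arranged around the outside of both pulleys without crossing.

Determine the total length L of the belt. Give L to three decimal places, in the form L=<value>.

open belt: β = asin((r2−r1)/C) = asin(-10/56) = -10.2866°
wrap1 = π − 2β = 200.5731°
wrap2 = π + 2β = 159.4269°
tangent length = C·cosβ = 55.0999
L = r1·wrap1 + r2·wrap2 + 2·C·cosβ = 11·3.5007 + 1·2.7825 + 2·55.0999 = 151.4896

L=151.490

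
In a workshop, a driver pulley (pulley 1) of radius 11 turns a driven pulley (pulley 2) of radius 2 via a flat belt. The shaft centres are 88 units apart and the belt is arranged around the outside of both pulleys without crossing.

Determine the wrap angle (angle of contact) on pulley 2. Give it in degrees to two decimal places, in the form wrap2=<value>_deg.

wrap2=168.26_deg

open belt: β = asin((r2−r1)/C) = asin(-9/88) = -5.8701°
wrap1 = π − 2β = 191.7401°
wrap2 = π + 2β = 168.2599°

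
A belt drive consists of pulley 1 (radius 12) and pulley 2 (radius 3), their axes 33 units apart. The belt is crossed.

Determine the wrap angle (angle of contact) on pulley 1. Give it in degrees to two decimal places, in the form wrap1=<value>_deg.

crossed belt: β = asin((r1+r2)/C) = asin(15/33) = 27.0357°
wrap1 = wrap2 = π + 2β = 234.0714°

wrap1=234.07_deg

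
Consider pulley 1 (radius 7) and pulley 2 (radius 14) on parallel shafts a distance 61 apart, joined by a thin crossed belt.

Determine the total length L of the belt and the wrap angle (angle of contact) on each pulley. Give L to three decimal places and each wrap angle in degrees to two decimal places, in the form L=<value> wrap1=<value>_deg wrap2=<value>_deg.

crossed belt: β = asin((r1+r2)/C) = asin(21/61) = 20.1368°
wrap1 = wrap2 = π + 2β = 220.2735°
tangent length = C·cosβ = 57.2713
L = (r1+r2)·wrap + 2·C·cosβ = 21·3.8445 + 2·57.2713 = 195.2770

L=195.277 wrap1=220.27_deg wrap2=220.27_deg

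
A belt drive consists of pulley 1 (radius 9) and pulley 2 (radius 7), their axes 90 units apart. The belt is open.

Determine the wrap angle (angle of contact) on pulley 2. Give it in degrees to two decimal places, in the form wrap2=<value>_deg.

wrap2=177.45_deg

open belt: β = asin((r2−r1)/C) = asin(-2/90) = -1.2733°
wrap1 = π − 2β = 182.5467°
wrap2 = π + 2β = 177.4533°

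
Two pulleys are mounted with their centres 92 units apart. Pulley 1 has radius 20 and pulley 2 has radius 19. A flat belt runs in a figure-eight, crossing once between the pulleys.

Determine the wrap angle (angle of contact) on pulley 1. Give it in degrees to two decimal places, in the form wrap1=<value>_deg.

wrap1=230.16_deg

crossed belt: β = asin((r1+r2)/C) = asin(39/92) = 25.0819°
wrap1 = wrap2 = π + 2β = 230.1638°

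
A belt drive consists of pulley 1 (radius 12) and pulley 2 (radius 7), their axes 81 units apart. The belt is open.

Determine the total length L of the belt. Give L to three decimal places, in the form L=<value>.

L=221.999

open belt: β = asin((r2−r1)/C) = asin(-5/81) = -3.5390°
wrap1 = π − 2β = 187.0781°
wrap2 = π + 2β = 172.9219°
tangent length = C·cosβ = 80.8455
L = r1·wrap1 + r2·wrap2 + 2·C·cosβ = 12·3.2651 + 7·3.0181 + 2·80.8455 = 221.9990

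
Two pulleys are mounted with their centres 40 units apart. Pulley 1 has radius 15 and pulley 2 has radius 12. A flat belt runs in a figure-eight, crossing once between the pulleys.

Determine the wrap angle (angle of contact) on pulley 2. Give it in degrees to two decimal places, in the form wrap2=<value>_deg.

crossed belt: β = asin((r1+r2)/C) = asin(27/40) = 42.4542°
wrap1 = wrap2 = π + 2β = 264.9083°

wrap2=264.91_deg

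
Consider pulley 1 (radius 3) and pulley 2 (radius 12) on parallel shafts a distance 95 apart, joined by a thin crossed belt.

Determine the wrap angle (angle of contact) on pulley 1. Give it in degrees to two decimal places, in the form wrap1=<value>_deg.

crossed belt: β = asin((r1+r2)/C) = asin(15/95) = 9.0847°
wrap1 = wrap2 = π + 2β = 198.1694°

wrap1=198.17_deg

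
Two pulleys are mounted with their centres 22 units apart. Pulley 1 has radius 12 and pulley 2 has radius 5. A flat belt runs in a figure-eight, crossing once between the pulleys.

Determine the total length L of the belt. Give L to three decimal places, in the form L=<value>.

crossed belt: β = asin((r1+r2)/C) = asin(17/22) = 50.5994°
wrap1 = wrap2 = π + 2β = 281.1989°
tangent length = C·cosβ = 13.9642
L = (r1+r2)·wrap + 2·C·cosβ = 17·4.9078 + 2·13.9642 = 111.3619

L=111.362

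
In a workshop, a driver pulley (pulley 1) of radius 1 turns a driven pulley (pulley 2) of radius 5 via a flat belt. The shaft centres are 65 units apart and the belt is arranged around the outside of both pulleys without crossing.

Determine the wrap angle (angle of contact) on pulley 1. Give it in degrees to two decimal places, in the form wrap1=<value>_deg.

wrap1=172.94_deg

open belt: β = asin((r2−r1)/C) = asin(4/65) = 3.5281°
wrap1 = π − 2β = 172.9438°
wrap2 = π + 2β = 187.0562°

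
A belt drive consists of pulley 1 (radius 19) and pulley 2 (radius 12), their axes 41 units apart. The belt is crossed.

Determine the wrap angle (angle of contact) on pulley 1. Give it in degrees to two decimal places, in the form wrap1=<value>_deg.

crossed belt: β = asin((r1+r2)/C) = asin(31/41) = 49.1214°
wrap1 = wrap2 = π + 2β = 278.2427°

wrap1=278.24_deg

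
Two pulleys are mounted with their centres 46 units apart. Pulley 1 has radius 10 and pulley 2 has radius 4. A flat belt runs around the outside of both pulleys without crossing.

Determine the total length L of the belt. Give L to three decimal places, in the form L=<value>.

L=136.766

open belt: β = asin((r2−r1)/C) = asin(-6/46) = -7.4947°
wrap1 = π − 2β = 194.9894°
wrap2 = π + 2β = 165.0106°
tangent length = C·cosβ = 45.6070
L = r1·wrap1 + r2·wrap2 + 2·C·cosβ = 10·3.4032 + 4·2.8800 + 2·45.6070 = 136.7660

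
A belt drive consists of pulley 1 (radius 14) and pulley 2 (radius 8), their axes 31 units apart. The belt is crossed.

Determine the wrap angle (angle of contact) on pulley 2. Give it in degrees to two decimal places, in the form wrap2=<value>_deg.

crossed belt: β = asin((r1+r2)/C) = asin(22/31) = 45.2087°
wrap1 = wrap2 = π + 2β = 270.4174°

wrap2=270.42_deg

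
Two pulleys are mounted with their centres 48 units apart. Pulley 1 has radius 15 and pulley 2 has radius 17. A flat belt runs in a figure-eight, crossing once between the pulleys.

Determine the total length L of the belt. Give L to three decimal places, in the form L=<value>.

L=218.788

crossed belt: β = asin((r1+r2)/C) = asin(32/48) = 41.8103°
wrap1 = wrap2 = π + 2β = 263.6206°
tangent length = C·cosβ = 35.7771
L = (r1+r2)·wrap + 2·C·cosβ = 32·4.6010 + 2·35.7771 = 218.7877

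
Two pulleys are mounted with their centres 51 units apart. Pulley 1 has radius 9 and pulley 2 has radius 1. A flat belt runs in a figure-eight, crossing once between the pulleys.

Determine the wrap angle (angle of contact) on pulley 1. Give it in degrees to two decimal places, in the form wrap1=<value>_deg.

crossed belt: β = asin((r1+r2)/C) = asin(10/51) = 11.3077°
wrap1 = wrap2 = π + 2β = 202.6155°

wrap1=202.62_deg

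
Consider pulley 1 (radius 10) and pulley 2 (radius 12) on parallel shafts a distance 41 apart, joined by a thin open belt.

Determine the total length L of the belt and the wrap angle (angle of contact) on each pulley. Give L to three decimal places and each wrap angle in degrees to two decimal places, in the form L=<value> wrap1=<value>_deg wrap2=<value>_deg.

open belt: β = asin((r2−r1)/C) = asin(2/41) = 2.7960°
wrap1 = π − 2β = 174.4079°
wrap2 = π + 2β = 185.5921°
tangent length = C·cosβ = 40.9512
L = r1·wrap1 + r2·wrap2 + 2·C·cosβ = 10·3.0440 + 12·3.2392 + 2·40.9512 = 151.2126

L=151.213 wrap1=174.41_deg wrap2=185.59_deg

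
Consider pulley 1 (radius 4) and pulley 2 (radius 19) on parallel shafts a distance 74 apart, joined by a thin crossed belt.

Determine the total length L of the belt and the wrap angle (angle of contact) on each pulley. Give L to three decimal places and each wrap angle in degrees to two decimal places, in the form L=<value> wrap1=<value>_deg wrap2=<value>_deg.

crossed belt: β = asin((r1+r2)/C) = asin(23/74) = 18.1081°
wrap1 = wrap2 = π + 2β = 216.2162°
tangent length = C·cosβ = 70.3349
L = (r1+r2)·wrap + 2·C·cosβ = 23·3.7737 + 2·70.3349 = 227.4646

L=227.465 wrap1=216.22_deg wrap2=216.22_deg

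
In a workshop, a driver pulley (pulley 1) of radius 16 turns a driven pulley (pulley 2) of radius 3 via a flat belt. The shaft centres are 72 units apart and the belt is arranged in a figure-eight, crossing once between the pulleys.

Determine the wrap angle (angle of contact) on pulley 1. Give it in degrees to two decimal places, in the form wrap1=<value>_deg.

crossed belt: β = asin((r1+r2)/C) = asin(19/72) = 15.3009°
wrap1 = wrap2 = π + 2β = 210.6019°

wrap1=210.60_deg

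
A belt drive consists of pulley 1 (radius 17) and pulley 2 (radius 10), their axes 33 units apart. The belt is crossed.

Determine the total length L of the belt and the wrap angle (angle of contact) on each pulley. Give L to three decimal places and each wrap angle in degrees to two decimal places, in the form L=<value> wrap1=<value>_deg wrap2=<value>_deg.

L=174.515 wrap1=289.81_deg wrap2=289.81_deg

crossed belt: β = asin((r1+r2)/C) = asin(27/33) = 54.9032°
wrap1 = wrap2 = π + 2β = 289.8064°
tangent length = C·cosβ = 18.9737
L = (r1+r2)·wrap + 2·C·cosβ = 27·5.0581 + 2·18.9737 = 174.5154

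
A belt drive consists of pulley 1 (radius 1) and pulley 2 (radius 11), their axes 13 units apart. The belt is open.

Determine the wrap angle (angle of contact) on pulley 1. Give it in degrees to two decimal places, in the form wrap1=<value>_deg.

wrap1=79.43_deg

open belt: β = asin((r2−r1)/C) = asin(10/13) = 50.2849°
wrap1 = π − 2β = 79.4303°
wrap2 = π + 2β = 280.5697°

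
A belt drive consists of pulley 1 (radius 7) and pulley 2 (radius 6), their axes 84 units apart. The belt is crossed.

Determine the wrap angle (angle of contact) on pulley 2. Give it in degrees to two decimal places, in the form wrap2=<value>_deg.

wrap2=197.81_deg

crossed belt: β = asin((r1+r2)/C) = asin(13/84) = 8.9030°
wrap1 = wrap2 = π + 2β = 197.8060°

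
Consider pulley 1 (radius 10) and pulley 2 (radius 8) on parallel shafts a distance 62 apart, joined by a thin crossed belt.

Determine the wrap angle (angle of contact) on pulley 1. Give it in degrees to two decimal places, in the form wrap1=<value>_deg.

crossed belt: β = asin((r1+r2)/C) = asin(18/62) = 16.8773°
wrap1 = wrap2 = π + 2β = 213.7545°

wrap1=213.75_deg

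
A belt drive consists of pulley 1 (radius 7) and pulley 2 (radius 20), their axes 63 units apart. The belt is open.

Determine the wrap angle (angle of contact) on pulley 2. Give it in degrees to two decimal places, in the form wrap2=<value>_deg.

open belt: β = asin((r2−r1)/C) = asin(13/63) = 11.9085°
wrap1 = π − 2β = 156.1830°
wrap2 = π + 2β = 203.8170°

wrap2=203.82_deg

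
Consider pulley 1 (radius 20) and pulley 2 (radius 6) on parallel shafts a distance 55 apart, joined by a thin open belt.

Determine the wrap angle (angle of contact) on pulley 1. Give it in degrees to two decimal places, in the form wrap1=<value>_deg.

open belt: β = asin((r2−r1)/C) = asin(-14/55) = -14.7467°
wrap1 = π − 2β = 209.4933°
wrap2 = π + 2β = 150.5067°

wrap1=209.49_deg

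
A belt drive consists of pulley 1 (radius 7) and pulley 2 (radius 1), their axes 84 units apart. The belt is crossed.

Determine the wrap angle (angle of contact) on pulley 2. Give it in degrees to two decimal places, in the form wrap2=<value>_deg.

wrap2=190.93_deg

crossed belt: β = asin((r1+r2)/C) = asin(8/84) = 5.4650°
wrap1 = wrap2 = π + 2β = 190.9300°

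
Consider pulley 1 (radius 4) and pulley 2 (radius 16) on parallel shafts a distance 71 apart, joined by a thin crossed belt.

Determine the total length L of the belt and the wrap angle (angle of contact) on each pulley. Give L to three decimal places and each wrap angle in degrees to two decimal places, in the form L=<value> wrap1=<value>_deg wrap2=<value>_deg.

crossed belt: β = asin((r1+r2)/C) = asin(20/71) = 16.3611°
wrap1 = wrap2 = π + 2β = 212.7222°
tangent length = C·cosβ = 68.1249
L = (r1+r2)·wrap + 2·C·cosβ = 20·3.7127 + 2·68.1249 = 210.5038

L=210.504 wrap1=212.72_deg wrap2=212.72_deg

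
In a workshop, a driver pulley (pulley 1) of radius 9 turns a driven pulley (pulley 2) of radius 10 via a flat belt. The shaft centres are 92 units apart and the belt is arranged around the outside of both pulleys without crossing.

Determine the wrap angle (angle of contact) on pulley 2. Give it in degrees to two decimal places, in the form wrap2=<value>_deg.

open belt: β = asin((r2−r1)/C) = asin(1/92) = 0.6228°
wrap1 = π − 2β = 178.7544°
wrap2 = π + 2β = 181.2456°

wrap2=181.25_deg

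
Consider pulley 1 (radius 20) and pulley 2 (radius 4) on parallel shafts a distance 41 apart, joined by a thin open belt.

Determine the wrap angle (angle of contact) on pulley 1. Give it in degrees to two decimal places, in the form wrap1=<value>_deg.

wrap1=225.94_deg

open belt: β = asin((r2−r1)/C) = asin(-16/41) = -22.9697°
wrap1 = π − 2β = 225.9394°
wrap2 = π + 2β = 134.0606°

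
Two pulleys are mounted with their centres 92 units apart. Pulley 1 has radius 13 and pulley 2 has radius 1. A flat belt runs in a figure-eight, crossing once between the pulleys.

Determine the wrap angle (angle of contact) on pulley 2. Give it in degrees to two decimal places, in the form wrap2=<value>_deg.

wrap2=197.51_deg

crossed belt: β = asin((r1+r2)/C) = asin(14/92) = 8.7529°
wrap1 = wrap2 = π + 2β = 197.5059°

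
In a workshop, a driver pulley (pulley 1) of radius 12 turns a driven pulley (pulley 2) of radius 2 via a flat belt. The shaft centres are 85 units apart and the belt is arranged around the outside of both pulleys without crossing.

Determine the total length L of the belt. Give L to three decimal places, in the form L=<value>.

open belt: β = asin((r2−r1)/C) = asin(-10/85) = -6.7563°
wrap1 = π − 2β = 193.5127°
wrap2 = π + 2β = 166.4873°
tangent length = C·cosβ = 84.4097
L = r1·wrap1 + r2·wrap2 + 2·C·cosβ = 12·3.3774 + 2·2.9058 + 2·84.4097 = 215.1601

L=215.160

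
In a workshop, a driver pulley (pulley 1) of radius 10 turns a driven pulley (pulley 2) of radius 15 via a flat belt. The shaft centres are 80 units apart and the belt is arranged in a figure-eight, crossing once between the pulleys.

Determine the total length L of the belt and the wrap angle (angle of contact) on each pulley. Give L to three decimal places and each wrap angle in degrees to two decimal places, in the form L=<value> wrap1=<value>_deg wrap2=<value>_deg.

L=246.418 wrap1=216.42_deg wrap2=216.42_deg

crossed belt: β = asin((r1+r2)/C) = asin(25/80) = 18.2100°
wrap1 = wrap2 = π + 2β = 216.4199°
tangent length = C·cosβ = 75.9934
L = (r1+r2)·wrap + 2·C·cosβ = 25·3.7772 + 2·75.9934 = 246.4178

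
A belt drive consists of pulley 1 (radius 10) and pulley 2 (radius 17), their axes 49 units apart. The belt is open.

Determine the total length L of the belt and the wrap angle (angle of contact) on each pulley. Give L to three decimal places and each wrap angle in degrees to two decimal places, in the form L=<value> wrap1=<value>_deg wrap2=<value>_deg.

open belt: β = asin((r2−r1)/C) = asin(7/49) = 8.2132°
wrap1 = π − 2β = 163.5736°
wrap2 = π + 2β = 196.4264°
tangent length = C·cosβ = 48.4974
L = r1·wrap1 + r2·wrap2 + 2·C·cosβ = 10·2.8549 + 17·3.4283 + 2·48.4974 = 183.8247

L=183.825 wrap1=163.57_deg wrap2=196.43_deg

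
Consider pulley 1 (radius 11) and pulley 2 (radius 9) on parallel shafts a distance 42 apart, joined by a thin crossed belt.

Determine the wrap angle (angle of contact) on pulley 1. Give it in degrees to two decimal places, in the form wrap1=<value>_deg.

crossed belt: β = asin((r1+r2)/C) = asin(20/42) = 28.4369°
wrap1 = wrap2 = π + 2β = 236.8738°

wrap1=236.87_deg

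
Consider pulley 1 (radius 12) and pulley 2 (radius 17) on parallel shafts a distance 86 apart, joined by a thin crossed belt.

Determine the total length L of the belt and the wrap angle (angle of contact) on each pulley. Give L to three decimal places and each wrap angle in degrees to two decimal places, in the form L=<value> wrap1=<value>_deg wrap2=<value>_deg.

L=272.981 wrap1=219.41_deg wrap2=219.41_deg

crossed belt: β = asin((r1+r2)/C) = asin(29/86) = 19.7069°
wrap1 = wrap2 = π + 2β = 219.4139°
tangent length = C·cosβ = 80.9630
L = (r1+r2)·wrap + 2·C·cosβ = 29·3.8295 + 2·80.9630 = 272.9813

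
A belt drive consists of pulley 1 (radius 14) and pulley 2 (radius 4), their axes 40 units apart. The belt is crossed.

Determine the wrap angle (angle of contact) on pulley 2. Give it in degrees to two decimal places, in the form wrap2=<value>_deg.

wrap2=233.49_deg

crossed belt: β = asin((r1+r2)/C) = asin(18/40) = 26.7437°
wrap1 = wrap2 = π + 2β = 233.4874°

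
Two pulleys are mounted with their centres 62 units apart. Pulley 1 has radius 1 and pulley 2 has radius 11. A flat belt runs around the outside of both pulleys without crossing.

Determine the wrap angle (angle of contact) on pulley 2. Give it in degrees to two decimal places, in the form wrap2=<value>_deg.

wrap2=198.56_deg

open belt: β = asin((r2−r1)/C) = asin(10/62) = 9.2818°
wrap1 = π − 2β = 161.4364°
wrap2 = π + 2β = 198.5636°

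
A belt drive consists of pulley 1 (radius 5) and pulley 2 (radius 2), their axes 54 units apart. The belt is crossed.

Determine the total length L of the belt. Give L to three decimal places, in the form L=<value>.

crossed belt: β = asin((r1+r2)/C) = asin(7/54) = 7.4482°
wrap1 = wrap2 = π + 2β = 194.8964°
tangent length = C·cosβ = 53.5444
L = (r1+r2)·wrap + 2·C·cosβ = 7·3.4016 + 2·53.5444 = 130.8998

L=130.900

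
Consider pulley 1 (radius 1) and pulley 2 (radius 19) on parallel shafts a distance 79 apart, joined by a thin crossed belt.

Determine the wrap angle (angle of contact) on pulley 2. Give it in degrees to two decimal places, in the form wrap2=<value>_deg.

wrap2=209.33_deg

crossed belt: β = asin((r1+r2)/C) = asin(20/79) = 14.6649°
wrap1 = wrap2 = π + 2β = 209.3297°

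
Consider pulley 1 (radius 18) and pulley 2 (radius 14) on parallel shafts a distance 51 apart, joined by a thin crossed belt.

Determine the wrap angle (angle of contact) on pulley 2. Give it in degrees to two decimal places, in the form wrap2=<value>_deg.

wrap2=257.72_deg

crossed belt: β = asin((r1+r2)/C) = asin(32/51) = 38.8623°
wrap1 = wrap2 = π + 2β = 257.7246°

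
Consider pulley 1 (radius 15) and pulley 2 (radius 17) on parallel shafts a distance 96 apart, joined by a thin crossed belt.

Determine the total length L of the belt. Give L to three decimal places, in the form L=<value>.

L=303.300

crossed belt: β = asin((r1+r2)/C) = asin(32/96) = 19.4712°
wrap1 = wrap2 = π + 2β = 218.9424°
tangent length = C·cosβ = 90.5097
L = (r1+r2)·wrap + 2·C·cosβ = 32·3.8213 + 2·90.5097 = 303.2999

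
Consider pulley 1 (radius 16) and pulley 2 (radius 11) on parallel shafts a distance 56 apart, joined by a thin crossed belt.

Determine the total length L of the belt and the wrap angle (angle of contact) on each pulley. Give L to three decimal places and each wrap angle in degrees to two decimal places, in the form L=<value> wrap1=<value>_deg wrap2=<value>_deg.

crossed belt: β = asin((r1+r2)/C) = asin(27/56) = 28.8254°
wrap1 = wrap2 = π + 2β = 237.6509°
tangent length = C·cosβ = 49.0612
L = (r1+r2)·wrap + 2·C·cosβ = 27·4.1478 + 2·49.0612 = 210.1127

L=210.113 wrap1=237.65_deg wrap2=237.65_deg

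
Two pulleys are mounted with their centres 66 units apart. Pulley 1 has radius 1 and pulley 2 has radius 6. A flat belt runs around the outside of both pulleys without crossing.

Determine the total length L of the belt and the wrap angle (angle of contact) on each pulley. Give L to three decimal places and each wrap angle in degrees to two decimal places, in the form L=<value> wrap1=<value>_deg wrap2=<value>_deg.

open belt: β = asin((r2−r1)/C) = asin(5/66) = 4.3448°
wrap1 = π − 2β = 171.3105°
wrap2 = π + 2β = 188.6895°
tangent length = C·cosβ = 65.8103
L = r1·wrap1 + r2·wrap2 + 2·C·cosβ = 1·2.9899 + 6·3.2933 + 2·65.8103 = 154.3701

L=154.370 wrap1=171.31_deg wrap2=188.69_deg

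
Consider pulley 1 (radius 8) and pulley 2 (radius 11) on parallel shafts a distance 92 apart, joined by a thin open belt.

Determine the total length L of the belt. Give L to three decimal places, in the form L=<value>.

L=243.788

open belt: β = asin((r2−r1)/C) = asin(3/92) = 1.8687°
wrap1 = π − 2β = 176.2627°
wrap2 = π + 2β = 183.7373°
tangent length = C·cosβ = 91.9511
L = r1·wrap1 + r2·wrap2 + 2·C·cosβ = 8·3.0764 + 11·3.2068 + 2·91.9511 = 243.7881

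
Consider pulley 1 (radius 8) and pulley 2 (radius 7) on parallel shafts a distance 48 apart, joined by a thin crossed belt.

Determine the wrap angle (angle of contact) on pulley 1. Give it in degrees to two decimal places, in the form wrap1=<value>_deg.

crossed belt: β = asin((r1+r2)/C) = asin(15/48) = 18.2100°
wrap1 = wrap2 = π + 2β = 216.4199°

wrap1=216.42_deg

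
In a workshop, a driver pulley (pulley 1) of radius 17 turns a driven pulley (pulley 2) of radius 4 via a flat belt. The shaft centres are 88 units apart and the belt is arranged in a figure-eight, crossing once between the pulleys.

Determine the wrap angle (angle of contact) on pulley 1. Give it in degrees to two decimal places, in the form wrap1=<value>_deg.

crossed belt: β = asin((r1+r2)/C) = asin(21/88) = 13.8061°
wrap1 = wrap2 = π + 2β = 207.6121°

wrap1=207.61_deg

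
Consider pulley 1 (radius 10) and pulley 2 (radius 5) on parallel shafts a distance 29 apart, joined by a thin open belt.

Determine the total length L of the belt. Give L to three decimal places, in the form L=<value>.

L=105.988

open belt: β = asin((r2−r1)/C) = asin(-5/29) = -9.9282°
wrap1 = π − 2β = 199.8564°
wrap2 = π + 2β = 160.1436°
tangent length = C·cosβ = 28.5657
L = r1·wrap1 + r2·wrap2 + 2·C·cosβ = 10·3.4882 + 5·2.7950 + 2·28.5657 = 105.9881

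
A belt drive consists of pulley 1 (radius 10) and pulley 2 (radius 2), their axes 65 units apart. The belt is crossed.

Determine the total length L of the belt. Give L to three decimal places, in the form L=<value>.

L=169.921

crossed belt: β = asin((r1+r2)/C) = asin(12/65) = 10.6387°
wrap1 = wrap2 = π + 2β = 201.2774°
tangent length = C·cosβ = 63.8827
L = (r1+r2)·wrap + 2·C·cosβ = 12·3.5130 + 2·63.8827 = 169.9209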